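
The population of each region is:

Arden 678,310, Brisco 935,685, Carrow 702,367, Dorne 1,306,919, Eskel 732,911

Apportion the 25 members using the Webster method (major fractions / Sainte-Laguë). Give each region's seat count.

Arden 4; Brisco 5; Carrow 4; Dorne 8; Eskel 4

Standard divisor 4356192/25 ≈ 174247.68; standard quotas: Arden 3.893, Brisco 5.370, Carrow 4.031, Dorne 7.500, Eskel 4.206.
Rounding to the nearest integer gives Arden 4, Brisco 5, Carrow 4, Dorne 8, Eskel 4 — total 25, matching the house size, so no adjustment is needed.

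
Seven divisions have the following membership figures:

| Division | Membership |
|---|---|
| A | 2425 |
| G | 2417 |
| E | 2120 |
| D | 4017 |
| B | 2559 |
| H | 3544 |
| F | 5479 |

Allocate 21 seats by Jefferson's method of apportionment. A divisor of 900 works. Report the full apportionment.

A 2, G 2, E 2, D 4, B 2, H 3, F 6

With modified divisor 900: modified quotas A 2.694, G 2.686, E 2.356, D 4.463, B 2.843, H 3.938, F 6.088.
Rounding down: A 2, G 2, E 2, D 4, B 2, H 3, F 6 (total 21).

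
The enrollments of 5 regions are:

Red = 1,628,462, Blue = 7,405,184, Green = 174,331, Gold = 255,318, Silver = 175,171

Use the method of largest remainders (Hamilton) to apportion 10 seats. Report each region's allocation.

Total 9638466; standard divisor 9638466/10 ≈ 963846.6.
Standard quotas: Red 1.6895, Blue 7.6829, Green 0.1809, Gold 0.2649, Silver 0.1817.
Lower quotas: Red 1, Blue 7, Green 0, Gold 0, Silver 0 (sum 8, leaving 2 seats).
Remainders in descending order: Red 0.6895, Blue 0.6829, Gold 0.2649, Silver 0.1817, Green 0.1809.
The surplus seats go to Red, Blue.

Red=2, Blue=8, Green=0, Gold=0, Silver=0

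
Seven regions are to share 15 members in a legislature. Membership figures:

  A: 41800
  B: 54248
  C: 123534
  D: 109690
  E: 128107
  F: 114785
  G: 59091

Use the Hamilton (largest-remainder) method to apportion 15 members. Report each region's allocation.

The standard divisor is 631255/15 ≈ 42083.667.
Standard quotas: A 0.9933, B 1.2891, C 2.9354, D 2.6065, E 3.0441, F 2.7275, G 1.4041.
Lower quotas: A 0, B 1, C 2, D 2, E 3, F 2, G 1 (sum 11, leaving 4 seats).
Remainders in descending order: A 0.9933, C 0.9354, F 0.7275, D 0.6065, G 0.4041, B 0.2891, E 0.0441.
The surplus seats go to A, C, F, D.

A 1, B 1, C 3, D 3, E 3, F 3, G 1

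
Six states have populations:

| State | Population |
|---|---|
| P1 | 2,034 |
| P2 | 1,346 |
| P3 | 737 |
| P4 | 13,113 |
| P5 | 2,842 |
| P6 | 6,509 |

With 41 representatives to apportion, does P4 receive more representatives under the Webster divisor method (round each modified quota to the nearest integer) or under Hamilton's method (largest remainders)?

Webster

Webster: P1 3, P2 2, P3 1, P4 21, P5 4, P6 10.
Hamilton: P1 3, P2 2, P3 1, P4 20, P5 5, P6 10.
P4 gets 21 under Webster and 20 under Hamilton.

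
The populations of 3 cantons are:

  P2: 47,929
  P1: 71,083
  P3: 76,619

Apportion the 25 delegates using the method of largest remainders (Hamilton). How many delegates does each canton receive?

The standard divisor is 195631/25 ≈ 7825.24.
Standard quotas: P2 6.1249, P1 9.0838, P3 9.7913.
Lower quotas: P2 6, P1 9, P3 9 (sum 24, leaving 1 seat).
Remainders in descending order: P3 0.7913, P2 0.1249, P1 0.0838.
The surplus seat goes to P3.

P2 6; P1 9; P3 10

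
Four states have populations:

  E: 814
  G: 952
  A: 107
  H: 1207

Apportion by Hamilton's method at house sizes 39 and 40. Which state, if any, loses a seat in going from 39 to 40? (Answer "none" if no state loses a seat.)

At 39 seats: E 10, G 12, A 2, H 15.
At 40 seats: E 11, G 12, A 1, H 16.
A drops from 2 to 1.

A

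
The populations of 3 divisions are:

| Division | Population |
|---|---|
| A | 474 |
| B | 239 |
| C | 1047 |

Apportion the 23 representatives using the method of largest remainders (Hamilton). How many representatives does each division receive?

Standard divisor: 1760 ÷ 23 ≈ 76.522.
Standard quotas: A 6.194, B 3.123, C 13.682.
Lower quotas: A 6, B 3, C 13 (sum 22, leaving 1 seat).
Remainders in descending order: C 0.682, A 0.194, B 0.123.
The surplus seat goes to C.

A=6, B=3, C=14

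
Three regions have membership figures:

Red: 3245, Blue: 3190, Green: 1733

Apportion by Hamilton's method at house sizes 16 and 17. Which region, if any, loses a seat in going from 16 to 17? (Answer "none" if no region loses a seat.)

At 16 seats: Red 6, Blue 6, Green 4.
At 17 seats: Red 7, Blue 7, Green 3.
Green drops from 4 to 3.

Green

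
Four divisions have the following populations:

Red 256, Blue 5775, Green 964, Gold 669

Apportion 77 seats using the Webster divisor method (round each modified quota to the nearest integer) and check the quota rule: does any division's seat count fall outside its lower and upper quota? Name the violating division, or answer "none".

Blue

Standard quotas: Red 2.572, Blue 58.021, Green 9.685, Gold 6.721.
Webster allocation: Red 3, Blue 57, Green 10, Gold 7.
Blue has quota 58.021 (lower 58, upper 59) but receives 57 — outside the quota interval.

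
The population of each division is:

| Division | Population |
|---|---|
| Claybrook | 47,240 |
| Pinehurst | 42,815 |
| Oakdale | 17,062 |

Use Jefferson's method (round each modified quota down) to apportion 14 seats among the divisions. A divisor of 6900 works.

Claybrook: 6; Pinehurst: 6; Oakdale: 2

With modified divisor 6900: modified quotas Claybrook 6.846, Pinehurst 6.205, Oakdale 2.473.
Rounding down: Claybrook 6, Pinehurst 6, Oakdale 2 (total 14).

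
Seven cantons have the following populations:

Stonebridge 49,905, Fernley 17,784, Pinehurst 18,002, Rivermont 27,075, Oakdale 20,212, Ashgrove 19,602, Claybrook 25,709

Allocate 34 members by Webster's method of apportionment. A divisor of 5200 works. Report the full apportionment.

With modified divisor 5200: modified quotas Stonebridge 9.597, Fernley 3.420, Pinehurst 3.462, Rivermont 5.207, Oakdale 3.887, Ashgrove 3.770, Claybrook 4.944.
Rounding to the nearest integer: Stonebridge 10, Fernley 3, Pinehurst 3, Rivermont 5, Oakdale 4, Ashgrove 4, Claybrook 5 (total 34).

Stonebridge=10, Fernley=3, Pinehurst=3, Rivermont=5, Oakdale=4, Ashgrove=4, Claybrook=5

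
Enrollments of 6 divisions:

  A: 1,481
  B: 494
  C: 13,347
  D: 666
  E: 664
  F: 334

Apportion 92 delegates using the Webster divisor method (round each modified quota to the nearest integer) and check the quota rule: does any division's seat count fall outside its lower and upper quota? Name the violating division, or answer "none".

C

Standard quotas: A 8.021, B 2.676, C 72.290, D 3.607, E 3.596, F 1.809.
Webster allocation: A 8, B 3, C 71, D 4, E 4, F 2.
C has quota 72.290 (lower 72, upper 73) but receives 71 — outside the quota interval.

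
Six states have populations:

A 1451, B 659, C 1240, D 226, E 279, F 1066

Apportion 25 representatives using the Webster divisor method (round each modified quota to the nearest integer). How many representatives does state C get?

Standard divisor 4921/25 ≈ 196.84; standard quotas: A 7.371, B 3.348, C 6.300, D 1.148, E 1.417, F 5.416.
Rounding to the nearest integer gives 7, 3, 6, 1, 1, 5 = 23 seats, so the divisor must be adjusted.
With modified divisor 192: modified quotas A 7.557, B 3.432, C 6.458, D 1.177, E 1.453, F 5.552.
Rounding to the nearest integer: A 8, B 3, C 6, D 1, E 1, F 6 (total 25).
C receives 6.

6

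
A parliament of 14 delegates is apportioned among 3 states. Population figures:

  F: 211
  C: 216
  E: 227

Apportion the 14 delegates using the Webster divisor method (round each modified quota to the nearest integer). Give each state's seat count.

Standard divisor 654/14 ≈ 46.714; standard quotas: F 4.517, C 4.624, E 4.859.
Rounding to the nearest integer gives 5, 5, 5 = 15 seats, so the divisor must be adjusted.
With modified divisor 47.4: modified quotas F 4.451, C 4.557, E 4.789.
Rounding to the nearest integer: F 4, C 5, E 5 (total 14).

F 4, C 5, E 5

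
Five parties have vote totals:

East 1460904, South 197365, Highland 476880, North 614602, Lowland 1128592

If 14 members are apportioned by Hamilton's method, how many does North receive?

Total 3878343; standard divisor 3878343/14 ≈ 277024.5.
Standard quotas: East 5.2736, South 0.7124, Highland 1.7214, North 2.2186, Lowland 4.0740.
Lower quotas: East 5, South 0, Highland 1, North 2, Lowland 4 (sum 12, leaving 2 seats).
Remainders in descending order: Highland 0.7214, South 0.7124, East 0.2736, North 0.2186, Lowland 0.0740.
Largest remainders: Highland, South receive the extra seats.
North receives 2.

2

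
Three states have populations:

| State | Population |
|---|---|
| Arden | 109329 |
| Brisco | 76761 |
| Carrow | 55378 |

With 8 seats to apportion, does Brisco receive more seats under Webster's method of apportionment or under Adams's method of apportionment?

Webster: Arden 4, Brisco 2, Carrow 2.
Adams: Arden 3, Brisco 3, Carrow 2.
Brisco gets 2 under Webster and 3 under Adams.

Adams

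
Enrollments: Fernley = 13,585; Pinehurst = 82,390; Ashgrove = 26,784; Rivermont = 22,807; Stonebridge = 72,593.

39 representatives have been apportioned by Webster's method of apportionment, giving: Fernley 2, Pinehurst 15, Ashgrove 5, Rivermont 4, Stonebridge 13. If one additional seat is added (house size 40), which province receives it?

Priority for the next seat is population ÷ (current seats + 0.5).
Priorities: Fernley 5434.000, Pinehurst 5315.484, Ashgrove 4869.818, Rivermont 5068.222, Stonebridge 5377.259.
Highest priority: Fernley.

Fernley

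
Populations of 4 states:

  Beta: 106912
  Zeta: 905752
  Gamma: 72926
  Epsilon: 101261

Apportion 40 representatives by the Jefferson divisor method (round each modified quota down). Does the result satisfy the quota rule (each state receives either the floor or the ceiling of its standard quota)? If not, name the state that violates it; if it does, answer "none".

Standard quotas: Beta 3.603, Zeta 30.526, Gamma 2.458, Epsilon 3.413.
Jefferson allocation: Beta 3, Zeta 32, Gamma 2, Epsilon 3.
Zeta has quota 30.526 (lower 30, upper 31) but receives 32 — outside the quota interval.

Zeta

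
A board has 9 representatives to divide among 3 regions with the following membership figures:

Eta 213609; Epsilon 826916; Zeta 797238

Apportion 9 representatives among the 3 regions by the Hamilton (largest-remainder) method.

Eta 1, Epsilon 4, Zeta 4

The standard divisor is 1837763/9 ≈ 204195.889.
Standard quotas: Eta 1.0461, Epsilon 4.0496, Zeta 3.9043.
Lower quotas: Eta 1, Epsilon 4, Zeta 3 (sum 8, leaving 1 seat).
Remainders in descending order: Zeta 0.9043, Epsilon 0.0496, Eta 0.0461.
The surplus seat goes to Zeta.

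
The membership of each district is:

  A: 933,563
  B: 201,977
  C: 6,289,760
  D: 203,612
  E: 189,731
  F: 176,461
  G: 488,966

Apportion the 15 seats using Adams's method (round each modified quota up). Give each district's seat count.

A: 2, B: 1, C: 8, D: 1, E: 1, F: 1, G: 1

Standard divisor 8484070/15 ≈ 565604.667; standard quotas: A 1.651, B 0.357, C 11.120, D 0.360, E 0.335, F 0.312, G 0.865.
Rounding up gives 2, 1, 12, 1, 1, 1, 1 = 19 seats, so the divisor must be adjusted.
With modified divisor 842400: modified quotas A 1.108, B 0.240, C 7.466, D 0.242, E 0.225, F 0.209, G 0.580.
Rounding up: A 2, B 1, C 8, D 1, E 1, F 1, G 1 (total 15).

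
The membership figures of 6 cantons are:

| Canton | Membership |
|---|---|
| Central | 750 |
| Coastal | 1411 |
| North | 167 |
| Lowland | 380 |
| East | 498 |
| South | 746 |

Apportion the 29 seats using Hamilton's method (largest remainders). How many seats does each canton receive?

Standard divisor: 3952 ÷ 29 ≈ 136.276.
Standard quotas: Central 5.504, Coastal 10.354, North 1.225, Lowland 2.788, East 3.654, South 5.474.
Lower quotas: Central 5, Coastal 10, North 1, Lowland 2, East 3, South 5 (sum 26, leaving 3 seats).
Remainders in descending order: Lowland 0.788, East 0.654, Central 0.504, South 0.474, Coastal 0.354, North 0.225.
Largest remainders: Lowland, East, Central receive the extra seats.

Central=6; Coastal=10; North=1; Lowland=3; East=4; South=5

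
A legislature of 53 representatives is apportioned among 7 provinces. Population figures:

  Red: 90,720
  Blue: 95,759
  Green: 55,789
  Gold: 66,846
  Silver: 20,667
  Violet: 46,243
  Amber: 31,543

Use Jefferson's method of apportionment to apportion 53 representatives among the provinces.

Standard divisor 407567/53 ≈ 7689.943; standard quotas: Red 11.797, Blue 12.452, Green 7.255, Gold 8.693, Silver 2.688, Violet 6.013, Amber 4.102.
Rounding down gives 11, 12, 7, 8, 2, 6, 4 = 50 seats, so the divisor must be adjusted.
With modified divisor 7200: modified quotas Red 12.600, Blue 13.300, Green 7.748, Gold 9.284, Silver 2.870, Violet 6.423, Amber 4.381.
Rounding down: Red 12, Blue 13, Green 7, Gold 9, Silver 2, Violet 6, Amber 4 (total 53).

Red=12; Blue=13; Green=7; Gold=9; Silver=2; Violet=6; Amber=4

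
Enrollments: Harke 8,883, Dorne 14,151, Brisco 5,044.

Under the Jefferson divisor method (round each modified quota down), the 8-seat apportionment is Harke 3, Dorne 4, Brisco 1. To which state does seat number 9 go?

Dorne

Priority for the next seat is population ÷ (current seats + 1).
Priorities: Harke 2220.750, Dorne 2830.200, Brisco 2522.000.
Highest priority: Dorne.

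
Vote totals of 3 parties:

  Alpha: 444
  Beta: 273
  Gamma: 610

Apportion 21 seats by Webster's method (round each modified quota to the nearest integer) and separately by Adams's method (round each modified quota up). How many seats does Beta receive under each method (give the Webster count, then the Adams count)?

Webster: Alpha 7, Beta 4, Gamma 10.
Adams: Alpha 7, Beta 5, Gamma 9.
Beta gets 4 under Webster and 5 under Adams.

4 and 5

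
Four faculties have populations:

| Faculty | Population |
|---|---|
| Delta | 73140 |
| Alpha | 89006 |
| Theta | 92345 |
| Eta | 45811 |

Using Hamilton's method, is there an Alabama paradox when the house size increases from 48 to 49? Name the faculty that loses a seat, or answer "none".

At 48 seats: Delta 12, Alpha 14, Theta 15, Eta 7.
At 49 seats: Delta 12, Alpha 15, Theta 15, Eta 7.
No faculty's allocation decreased.

none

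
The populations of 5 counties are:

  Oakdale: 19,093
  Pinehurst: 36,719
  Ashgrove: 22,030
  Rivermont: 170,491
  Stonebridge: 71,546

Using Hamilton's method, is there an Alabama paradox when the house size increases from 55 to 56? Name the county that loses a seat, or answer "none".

none

At 55 seats: Oakdale 3, Pinehurst 6, Ashgrove 4, Rivermont 30, Stonebridge 12.
At 56 seats: Oakdale 3, Pinehurst 6, Ashgrove 4, Rivermont 30, Stonebridge 13.
No county's allocation decreased.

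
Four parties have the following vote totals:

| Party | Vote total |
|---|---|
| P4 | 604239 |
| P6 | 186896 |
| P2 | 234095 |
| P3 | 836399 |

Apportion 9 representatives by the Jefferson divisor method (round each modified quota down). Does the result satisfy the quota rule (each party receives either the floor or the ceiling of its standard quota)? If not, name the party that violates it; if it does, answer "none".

none

Standard quotas: P4 2.921, P6 0.904, P2 1.132, P3 4.044.
Jefferson allocation: P4 3, P6 1, P2 1, P3 4.
Every allocation lies between the lower and upper quota.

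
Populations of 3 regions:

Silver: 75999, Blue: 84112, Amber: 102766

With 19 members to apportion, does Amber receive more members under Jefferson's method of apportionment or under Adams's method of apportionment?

Jefferson

Jefferson: Silver 5, Blue 6, Amber 8.
Adams: Silver 6, Blue 6, Amber 7.
Amber gets 8 under Jefferson and 7 under Adams.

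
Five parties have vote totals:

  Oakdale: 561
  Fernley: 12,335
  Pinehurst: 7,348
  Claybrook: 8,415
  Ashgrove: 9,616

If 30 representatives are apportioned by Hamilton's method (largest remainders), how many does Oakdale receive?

0

Total 38275; standard divisor 38275/30 ≈ 1275.833.
Standard quotas: Oakdale 0.4397, Fernley 9.6682, Pinehurst 5.7594, Claybrook 6.5957, Ashgrove 7.5370.
Lower quotas: Oakdale 0, Fernley 9, Pinehurst 5, Claybrook 6, Ashgrove 7 (sum 27, leaving 3 seats).
Remainders in descending order: Pinehurst 0.7594, Fernley 0.6682, Claybrook 0.5957, Ashgrove 0.5370, Oakdale 0.4397.
The surplus seats go to Pinehurst, Fernley, Claybrook.
Oakdale receives 0.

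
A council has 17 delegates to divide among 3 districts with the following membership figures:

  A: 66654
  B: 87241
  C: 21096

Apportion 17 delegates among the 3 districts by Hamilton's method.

Total 174991; standard divisor 174991/17 ≈ 10293.588.
Standard quotas: A 6.4753, B 8.4753, C 2.0494.
Lower quotas: A 6, B 8, C 2 (sum 16, leaving 1 seat).
Remainders in descending order: A 0.4753, B 0.4753, C 0.0494.
Largest remainder: A receives the extra seat.

A 7; B 8; C 2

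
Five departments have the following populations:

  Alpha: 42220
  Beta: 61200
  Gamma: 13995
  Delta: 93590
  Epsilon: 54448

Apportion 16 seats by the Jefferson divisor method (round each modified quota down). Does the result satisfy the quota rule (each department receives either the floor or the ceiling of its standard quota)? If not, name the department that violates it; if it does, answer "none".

none

Standard quotas: Alpha 2.545, Beta 3.689, Gamma 0.844, Delta 5.641, Epsilon 3.282.
Jefferson allocation: Alpha 3, Beta 4, Gamma 0, Delta 6, Epsilon 3.
Every allocation lies between the lower and upper quota.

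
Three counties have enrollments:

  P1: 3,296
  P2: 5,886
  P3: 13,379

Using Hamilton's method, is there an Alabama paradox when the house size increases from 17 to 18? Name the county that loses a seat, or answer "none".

P1

At 17 seats: P1 3, P2 4, P3 10.
At 18 seats: P1 2, P2 5, P3 11.
P1 drops from 3 to 2.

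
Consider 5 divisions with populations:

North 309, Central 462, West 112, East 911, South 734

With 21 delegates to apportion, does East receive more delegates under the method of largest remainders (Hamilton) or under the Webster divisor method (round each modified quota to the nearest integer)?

Hamilton

Hamilton: North 2, Central 4, West 1, East 8, South 6.
Webster: North 3, Central 4, West 1, East 7, South 6.
East gets 8 under Hamilton and 7 under Webster.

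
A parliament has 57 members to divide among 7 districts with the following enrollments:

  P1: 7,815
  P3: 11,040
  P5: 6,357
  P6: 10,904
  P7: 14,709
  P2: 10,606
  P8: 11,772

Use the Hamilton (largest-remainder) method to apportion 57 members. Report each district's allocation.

The standard divisor is 73203/57 ≈ 1284.263.
Standard quotas: P1 6.0852, P3 8.5964, P5 4.9499, P6 8.4905, P7 11.4533, P2 8.2584, P8 9.1663.
Lower quotas: P1 6, P3 8, P5 4, P6 8, P7 11, P2 8, P8 9 (sum 54, leaving 3 seats).
Remainders in descending order: P5 0.9499, P3 0.5964, P6 0.4905, P7 0.4533, P2 0.2584, P8 0.1663, P1 0.0852.
Largest remainders: P5, P3, P6 receive the extra seats.

P1 6, P3 9, P5 5, P6 9, P7 11, P2 8, P8 9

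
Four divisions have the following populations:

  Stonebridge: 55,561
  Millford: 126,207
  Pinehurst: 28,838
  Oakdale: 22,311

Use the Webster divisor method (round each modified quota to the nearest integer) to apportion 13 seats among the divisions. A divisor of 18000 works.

With modified divisor 18000: modified quotas Stonebridge 3.087, Millford 7.011, Pinehurst 1.602, Oakdale 1.240.
Rounding to the nearest integer: Stonebridge 3, Millford 7, Pinehurst 2, Oakdale 1 (total 13).

Stonebridge=3, Millford=7, Pinehurst=2, Oakdale=1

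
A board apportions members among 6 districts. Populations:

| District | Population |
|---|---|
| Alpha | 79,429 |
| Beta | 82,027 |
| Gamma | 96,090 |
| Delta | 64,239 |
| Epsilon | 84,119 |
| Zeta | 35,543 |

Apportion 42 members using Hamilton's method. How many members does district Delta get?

6

Total 441447; standard divisor 441447/42 ≈ 10510.643.
Standard quotas: Alpha 7.5570, Beta 7.8042, Gamma 9.1422, Delta 6.1118, Epsilon 8.0032, Zeta 3.3816.
Lower quotas: Alpha 7, Beta 7, Gamma 9, Delta 6, Epsilon 8, Zeta 3 (sum 40, leaving 2 seats).
Remainders in descending order: Beta 0.8042, Alpha 0.5570, Zeta 0.3816, Gamma 0.1422, Delta 0.1118, Epsilon 0.0032.
The surplus seats go to Beta, Alpha.
Delta receives 6.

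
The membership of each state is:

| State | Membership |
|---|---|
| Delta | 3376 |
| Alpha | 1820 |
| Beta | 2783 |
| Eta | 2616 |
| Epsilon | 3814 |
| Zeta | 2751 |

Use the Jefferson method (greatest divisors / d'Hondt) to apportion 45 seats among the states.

Delta: 9, Alpha: 5, Beta: 7, Eta: 7, Epsilon: 10, Zeta: 7

Standard divisor 17160/45 ≈ 381.333; standard quotas: Delta 8.853, Alpha 4.773, Beta 7.298, Eta 6.860, Epsilon 10.002, Zeta 7.214.
Rounding down gives 8, 4, 7, 6, 10, 7 = 42 seats, so the divisor must be adjusted.
With modified divisor 360: modified quotas Delta 9.378, Alpha 5.056, Beta 7.731, Eta 7.267, Epsilon 10.594, Zeta 7.642.
Rounding down: Delta 9, Alpha 5, Beta 7, Eta 7, Epsilon 10, Zeta 7 (total 45).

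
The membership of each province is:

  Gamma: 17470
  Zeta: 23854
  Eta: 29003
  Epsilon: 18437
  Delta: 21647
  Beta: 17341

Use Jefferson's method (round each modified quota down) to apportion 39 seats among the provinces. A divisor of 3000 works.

With modified divisor 3000: modified quotas Gamma 5.823, Zeta 7.951, Eta 9.668, Epsilon 6.146, Delta 7.216, Beta 5.780.
Rounding down: Gamma 5, Zeta 7, Eta 9, Epsilon 6, Delta 7, Beta 5 (total 39).

Gamma 5; Zeta 7; Eta 9; Epsilon 6; Delta 7; Beta 5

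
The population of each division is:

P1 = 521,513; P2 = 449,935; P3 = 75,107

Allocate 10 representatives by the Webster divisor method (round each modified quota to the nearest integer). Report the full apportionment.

P1: 5, P2: 4, P3: 1

Standard divisor 1046555/10 ≈ 104655.5; standard quotas: P1 4.983, P2 4.299, P3 0.718.
Rounding to the nearest integer gives P1 5, P2 4, P3 1 — total 10, matching the house size, so no adjustment is needed.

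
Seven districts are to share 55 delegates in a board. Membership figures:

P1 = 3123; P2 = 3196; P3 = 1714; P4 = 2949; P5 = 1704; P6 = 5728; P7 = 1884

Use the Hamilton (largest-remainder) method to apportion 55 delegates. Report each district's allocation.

Total 20298; standard divisor 20298/55 ≈ 369.055.
Standard quotas: P1 8.4622, P2 8.6600, P3 4.6443, P4 7.9907, P5 4.6172, P6 15.5207, P7 5.1049.
Lower quotas: P1 8, P2 8, P3 4, P4 7, P5 4, P6 15, P7 5 (sum 51, leaving 4 seats).
Remainders in descending order: P4 0.9907, P2 0.6600, P3 0.6443, P5 0.6172, P6 0.5207, P1 0.4622, P7 0.1049.
The surplus seats go to P4, P2, P3, P5.

P1 8, P2 9, P3 5, P4 8, P5 5, P6 15, P7 5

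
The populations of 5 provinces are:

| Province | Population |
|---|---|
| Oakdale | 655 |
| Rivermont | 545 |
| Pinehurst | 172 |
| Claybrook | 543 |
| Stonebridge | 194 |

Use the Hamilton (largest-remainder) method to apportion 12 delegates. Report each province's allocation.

Oakdale 4, Rivermont 3, Pinehurst 1, Claybrook 3, Stonebridge 1

Standard divisor: 2109 ÷ 12 ≈ 175.75.
Standard quotas: Oakdale 3.727, Rivermont 3.101, Pinehurst 0.979, Claybrook 3.090, Stonebridge 1.104.
Lower quotas: Oakdale 3, Rivermont 3, Pinehurst 0, Claybrook 3, Stonebridge 1 (sum 10, leaving 2 seats).
Remainders in descending order: Pinehurst 0.979, Oakdale 0.727, Stonebridge 0.104, Rivermont 0.101, Claybrook 0.090.
The surplus seats go to Pinehurst, Oakdale.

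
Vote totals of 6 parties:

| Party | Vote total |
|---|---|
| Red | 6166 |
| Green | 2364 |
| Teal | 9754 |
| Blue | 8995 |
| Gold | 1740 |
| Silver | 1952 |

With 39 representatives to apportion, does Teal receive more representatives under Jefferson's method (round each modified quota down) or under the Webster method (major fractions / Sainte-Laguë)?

Jefferson: Red 8, Green 3, Teal 13, Blue 11, Gold 2, Silver 2.
Webster: Red 8, Green 3, Teal 12, Blue 12, Gold 2, Silver 2.
Teal gets 13 under Jefferson and 12 under Webster.

Jefferson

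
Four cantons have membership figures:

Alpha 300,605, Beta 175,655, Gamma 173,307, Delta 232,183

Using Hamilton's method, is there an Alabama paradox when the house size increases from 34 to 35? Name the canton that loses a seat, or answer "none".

At 34 seats: Alpha 11, Beta 7, Gamma 7, Delta 9.
At 35 seats: Alpha 12, Beta 7, Gamma 7, Delta 9.
No canton's allocation decreased.

none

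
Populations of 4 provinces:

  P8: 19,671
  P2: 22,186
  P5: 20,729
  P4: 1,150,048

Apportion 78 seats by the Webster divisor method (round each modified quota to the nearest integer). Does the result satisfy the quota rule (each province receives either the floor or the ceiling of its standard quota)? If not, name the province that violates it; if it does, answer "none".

P4

Standard quotas: P8 1.265, P2 1.427, P5 1.333, P4 73.974.
Webster allocation: P8 1, P2 1, P5 1, P4 75.
P4 has quota 73.974 (lower 73, upper 74) but receives 75 — outside the quota interval.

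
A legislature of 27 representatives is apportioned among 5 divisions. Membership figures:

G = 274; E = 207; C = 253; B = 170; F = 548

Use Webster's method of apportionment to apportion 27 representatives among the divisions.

G 5, E 4, C 5, B 3, F 10

Standard divisor 1452/27 ≈ 53.778; standard quotas: G 5.095, E 3.849, C 4.705, B 3.161, F 10.190.
Rounding to the nearest integer gives G 5, E 4, C 5, B 3, F 10 — total 27, matching the house size, so no adjustment is needed.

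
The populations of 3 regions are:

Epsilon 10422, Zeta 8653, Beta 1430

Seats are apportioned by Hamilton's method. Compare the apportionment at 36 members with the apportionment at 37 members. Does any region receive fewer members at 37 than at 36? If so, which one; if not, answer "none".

Beta

At 36 seats: Epsilon 18, Zeta 15, Beta 3.
At 37 seats: Epsilon 19, Zeta 16, Beta 2.
Beta drops from 3 to 2.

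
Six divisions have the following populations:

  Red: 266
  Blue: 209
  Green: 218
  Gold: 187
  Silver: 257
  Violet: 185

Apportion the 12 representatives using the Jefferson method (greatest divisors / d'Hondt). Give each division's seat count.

Red 2, Blue 2, Green 2, Gold 2, Silver 2, Violet 2

Standard divisor 1322/12 ≈ 110.167; standard quotas: Red 2.415, Blue 1.897, Green 1.979, Gold 1.697, Silver 2.333, Violet 1.679.
Rounding down gives 2, 1, 1, 1, 2, 1 = 8 seats, so the divisor must be adjusted.
With modified divisor 90: modified quotas Red 2.956, Blue 2.322, Green 2.422, Gold 2.078, Silver 2.856, Violet 2.056.
Rounding down: Red 2, Blue 2, Green 2, Gold 2, Silver 2, Violet 2 (total 12).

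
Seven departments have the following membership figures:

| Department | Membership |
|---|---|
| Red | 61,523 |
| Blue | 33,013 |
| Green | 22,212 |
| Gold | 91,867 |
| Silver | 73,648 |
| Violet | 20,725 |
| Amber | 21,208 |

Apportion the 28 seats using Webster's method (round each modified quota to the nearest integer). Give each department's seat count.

Standard divisor 324196/28 ≈ 11578.429; standard quotas: Red 5.314, Blue 2.851, Green 1.918, Gold 7.934, Silver 6.361, Violet 1.790, Amber 1.832.
Rounding to the nearest integer gives Red 5, Blue 3, Green 2, Gold 8, Silver 6, Violet 2, Amber 2 — total 28, matching the house size, so no adjustment is needed.

Red: 5, Blue: 3, Green: 2, Gold: 8, Silver: 6, Violet: 2, Amber: 2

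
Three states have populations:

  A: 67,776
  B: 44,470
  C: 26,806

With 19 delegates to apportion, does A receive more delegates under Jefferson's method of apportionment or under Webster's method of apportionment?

Jefferson

Jefferson: A 10, B 6, C 3.
Webster: A 9, B 6, C 4.
A gets 10 under Jefferson and 9 under Webster.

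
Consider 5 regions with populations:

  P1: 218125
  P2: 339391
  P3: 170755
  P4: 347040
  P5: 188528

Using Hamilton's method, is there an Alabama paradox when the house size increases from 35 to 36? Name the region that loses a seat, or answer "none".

none

At 35 seats: P1 6, P2 9, P3 5, P4 10, P5 5.
At 36 seats: P1 6, P2 10, P3 5, P4 10, P5 5.
No region's allocation decreased.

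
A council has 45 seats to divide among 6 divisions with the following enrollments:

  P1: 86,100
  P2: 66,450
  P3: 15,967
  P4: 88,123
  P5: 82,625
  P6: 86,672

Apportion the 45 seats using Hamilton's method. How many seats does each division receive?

The standard divisor is 425937/45 ≈ 9465.267.
Standard quotas: P1 9.0964, P2 7.0204, P3 1.6869, P4 9.3101, P5 8.7293, P6 9.1568.
Lower quotas: P1 9, P2 7, P3 1, P4 9, P5 8, P6 9 (sum 43, leaving 2 seats).
Remainders in descending order: P5 0.7293, P3 0.6869, P4 0.3101, P6 0.1568, P1 0.0964, P2 0.0204.
The surplus seats go to P5, P3.

P1: 9, P2: 7, P3: 2, P4: 9, P5: 9, P6: 9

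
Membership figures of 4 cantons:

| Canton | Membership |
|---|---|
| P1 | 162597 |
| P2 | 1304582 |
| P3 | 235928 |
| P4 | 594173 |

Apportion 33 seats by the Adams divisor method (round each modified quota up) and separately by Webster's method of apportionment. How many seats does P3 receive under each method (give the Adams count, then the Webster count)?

Adams: P1 3, P2 18, P3 4, P4 8.
Webster: P1 2, P2 19, P3 3, P4 9.
P3 gets 4 under Adams and 3 under Webster.

4 and 3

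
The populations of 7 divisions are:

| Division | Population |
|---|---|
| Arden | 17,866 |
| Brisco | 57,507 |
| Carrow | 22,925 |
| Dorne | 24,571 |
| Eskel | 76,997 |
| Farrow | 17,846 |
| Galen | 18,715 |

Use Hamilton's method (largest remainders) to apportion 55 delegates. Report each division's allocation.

The standard divisor is 236427/55 ≈ 4298.673.
Standard quotas: Arden 4.1562, Brisco 13.3779, Carrow 5.3330, Dorne 5.7160, Eskel 17.9118, Farrow 4.1515, Galen 4.3537.
Lower quotas: Arden 4, Brisco 13, Carrow 5, Dorne 5, Eskel 17, Farrow 4, Galen 4 (sum 52, leaving 3 seats).
Remainders in descending order: Eskel 0.9118, Dorne 0.7160, Brisco 0.3779, Galen 0.3537, Carrow 0.3330, Arden 0.1562, Farrow 0.1515.
Largest remainders: Eskel, Dorne, Brisco receive the extra seats.

Arden: 4; Brisco: 14; Carrow: 5; Dorne: 6; Eskel: 18; Farrow: 4; Galen: 4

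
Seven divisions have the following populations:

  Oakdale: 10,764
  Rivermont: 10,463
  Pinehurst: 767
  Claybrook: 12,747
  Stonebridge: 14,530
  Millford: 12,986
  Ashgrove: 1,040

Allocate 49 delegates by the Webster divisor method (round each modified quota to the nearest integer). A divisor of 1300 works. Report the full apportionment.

With modified divisor 1300: modified quotas Oakdale 8.280, Rivermont 8.048, Pinehurst 0.590, Claybrook 9.805, Stonebridge 11.177, Millford 9.989, Ashgrove 0.800.
Rounding to the nearest integer: Oakdale 8, Rivermont 8, Pinehurst 1, Claybrook 10, Stonebridge 11, Millford 10, Ashgrove 1 (total 49).

Oakdale 8, Rivermont 8, Pinehurst 1, Claybrook 10, Stonebridge 11, Millford 10, Ashgrove 1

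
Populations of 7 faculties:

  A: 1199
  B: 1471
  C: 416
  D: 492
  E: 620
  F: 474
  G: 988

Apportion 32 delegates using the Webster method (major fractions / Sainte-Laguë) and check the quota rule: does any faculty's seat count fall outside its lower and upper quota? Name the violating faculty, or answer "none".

Standard quotas: A 6.779, B 8.317, C 2.352, D 2.782, E 3.505, F 2.680, G 5.586.
Webster allocation: A 7, B 8, C 2, D 3, E 3, F 3, G 6.
Every allocation lies between the lower and upper quota.

none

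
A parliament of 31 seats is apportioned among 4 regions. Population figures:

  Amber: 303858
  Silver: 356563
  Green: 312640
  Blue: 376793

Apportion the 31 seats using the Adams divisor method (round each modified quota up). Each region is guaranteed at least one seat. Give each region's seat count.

Amber: 7; Silver: 8; Green: 7; Blue: 9

Standard divisor 1349854/31 ≈ 43543.677; standard quotas: Amber 6.978, Silver 8.189, Green 7.180, Blue 8.653.
Rounding up gives 7, 9, 8, 9 = 33 seats, so the divisor must be adjusted.
With modified divisor 45900: modified quotas Amber 6.620, Silver 7.768, Green 6.811, Blue 8.209.
Rounding up: Amber 7, Silver 8, Green 7, Blue 9 (total 31).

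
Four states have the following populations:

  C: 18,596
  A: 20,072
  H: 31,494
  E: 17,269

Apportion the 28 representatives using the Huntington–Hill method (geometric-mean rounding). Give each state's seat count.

C 6, A 6, H 10, E 6

With divisor 3125: modified quotas C 5.951, A 6.423, H 10.078, E 5.526.
Geometric-mean thresholds: C √(5·6)=5.477, A √(6·7)=6.481, H √(10·11)=10.488, E √(5·6)=5.477.
Each quota rounded against its threshold gives C 6, A 6, H 10, E 6 (total 28).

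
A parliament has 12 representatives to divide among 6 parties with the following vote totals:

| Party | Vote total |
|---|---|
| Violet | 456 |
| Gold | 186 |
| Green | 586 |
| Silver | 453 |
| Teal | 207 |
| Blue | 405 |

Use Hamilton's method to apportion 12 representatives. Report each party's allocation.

Total 2293; standard divisor 2293/12 ≈ 191.083.
Standard quotas: Violet 2.386, Gold 0.973, Green 3.067, Silver 2.371, Teal 1.083, Blue 2.119.
Lower quotas: Violet 2, Gold 0, Green 3, Silver 2, Teal 1, Blue 2 (sum 10, leaving 2 seats).
Remainders in descending order: Gold 0.973, Violet 0.386, Silver 0.371, Blue 0.119, Teal 0.083, Green 0.067.
The surplus seats go to Gold, Violet.

Violet=3, Gold=1, Green=3, Silver=2, Teal=1, Blue=2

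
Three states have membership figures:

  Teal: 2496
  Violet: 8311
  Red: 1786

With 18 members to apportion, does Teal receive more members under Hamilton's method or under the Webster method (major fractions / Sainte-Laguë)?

Hamilton

Hamilton: Teal 4, Violet 12, Red 2.
Webster: Teal 3, Violet 12, Red 3.
Teal gets 4 under Hamilton and 3 under Webster.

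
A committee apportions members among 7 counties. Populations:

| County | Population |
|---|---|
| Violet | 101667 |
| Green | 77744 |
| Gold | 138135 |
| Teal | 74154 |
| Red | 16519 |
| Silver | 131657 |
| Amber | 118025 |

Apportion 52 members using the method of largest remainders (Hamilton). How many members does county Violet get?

The standard divisor is 657901/52 ≈ 12651.942.
Standard quotas: Violet 8.0357, Green 6.1448, Gold 10.9181, Teal 5.8611, Red 1.3056, Silver 10.4061, Amber 9.3286.
Lower quotas: Violet 8, Green 6, Gold 10, Teal 5, Red 1, Silver 10, Amber 9 (sum 49, leaving 3 seats).
Remainders in descending order: Gold 0.9181, Teal 0.8611, Silver 0.4061, Amber 0.3286, Red 0.3056, Green 0.1448, Violet 0.0357.
Largest remainders: Gold, Teal, Silver receive the extra seats.
Violet receives 8.

8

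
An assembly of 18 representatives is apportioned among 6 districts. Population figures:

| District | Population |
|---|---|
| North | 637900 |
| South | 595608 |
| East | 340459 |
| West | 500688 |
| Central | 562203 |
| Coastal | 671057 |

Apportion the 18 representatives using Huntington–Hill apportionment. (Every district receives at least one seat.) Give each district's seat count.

North 3, South 3, East 2, West 3, Central 3, Coastal 4

With divisor 188932: modified quotas North 3.376, South 3.152, East 1.802, West 2.650, Central 2.976, Coastal 3.552.
Geometric-mean thresholds: North √(3·4)=3.464, South √(3·4)=3.464, East √(1·2)=1.414, West √(2·3)=2.449, Central √(2·3)=2.449, Coastal √(3·4)=3.464.
Each quota rounded against its threshold gives North 3, South 3, East 2, West 3, Central 3, Coastal 4 (total 18).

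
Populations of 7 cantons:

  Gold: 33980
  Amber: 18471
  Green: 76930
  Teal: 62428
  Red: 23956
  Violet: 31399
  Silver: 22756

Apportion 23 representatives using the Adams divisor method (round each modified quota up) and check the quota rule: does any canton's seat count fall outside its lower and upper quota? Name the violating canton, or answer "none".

Standard quotas: Gold 2.895, Amber 1.574, Green 6.555, Teal 5.320, Red 2.041, Violet 2.676, Silver 1.939.
Adams allocation: Gold 3, Amber 2, Green 6, Teal 5, Red 2, Violet 3, Silver 2.
Every allocation lies between the lower and upper quota.

none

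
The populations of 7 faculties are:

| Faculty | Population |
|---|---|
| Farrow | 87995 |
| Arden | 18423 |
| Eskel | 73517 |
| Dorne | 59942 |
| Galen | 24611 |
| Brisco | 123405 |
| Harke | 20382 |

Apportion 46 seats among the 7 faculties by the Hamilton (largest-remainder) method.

Total 408275; standard divisor 408275/46 ≈ 8875.543.
Standard quotas: Farrow 9.9143, Arden 2.0757, Eskel 8.2831, Dorne 6.7536, Galen 2.7729, Brisco 13.9039, Harke 2.2964.
Lower quotas: Farrow 9, Arden 2, Eskel 8, Dorne 6, Galen 2, Brisco 13, Harke 2 (sum 42, leaving 4 seats).
Remainders in descending order: Farrow 0.9143, Brisco 0.9039, Galen 0.7729, Dorne 0.7536, Harke 0.2964, Eskel 0.2831, Arden 0.0757.
Largest remainders: Farrow, Brisco, Galen, Dorne receive the extra seats.

Farrow 10, Arden 2, Eskel 8, Dorne 7, Galen 3, Brisco 14, Harke 2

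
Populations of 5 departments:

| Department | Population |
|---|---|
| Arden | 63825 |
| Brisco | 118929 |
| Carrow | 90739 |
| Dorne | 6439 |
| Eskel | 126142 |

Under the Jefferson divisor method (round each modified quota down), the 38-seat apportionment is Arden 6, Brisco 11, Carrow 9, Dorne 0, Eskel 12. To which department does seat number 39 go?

Brisco

Priority for the next seat is population ÷ (current seats + 1).
Priorities: Arden 9117.857, Brisco 9910.750, Carrow 9073.900, Dorne 6439.000, Eskel 9703.231.
Highest priority: Brisco.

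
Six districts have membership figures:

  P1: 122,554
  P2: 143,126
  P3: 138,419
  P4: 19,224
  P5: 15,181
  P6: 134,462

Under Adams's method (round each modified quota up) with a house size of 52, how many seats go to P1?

Standard divisor 572966/52 ≈ 11018.577; standard quotas: P1 11.122, P2 12.990, P3 12.562, P4 1.745, P5 1.378, P6 12.203.
Rounding up gives 12, 13, 13, 2, 2, 13 = 55 seats, so the divisor must be adjusted.
With modified divisor 11700: modified quotas P1 10.475, P2 12.233, P3 11.831, P4 1.643, P5 1.298, P6 11.492.
Rounding up: P1 11, P2 13, P3 12, P4 2, P5 2, P6 12 (total 52).
P1 receives 11.

11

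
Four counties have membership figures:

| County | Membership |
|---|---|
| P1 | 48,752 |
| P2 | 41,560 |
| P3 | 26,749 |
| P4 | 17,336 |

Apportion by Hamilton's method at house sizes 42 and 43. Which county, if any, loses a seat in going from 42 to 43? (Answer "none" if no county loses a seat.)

At 42 seats: P1 15, P2 13, P3 8, P4 6.
At 43 seats: P1 16, P2 13, P3 9, P4 5.
P4 drops from 6 to 5.

P4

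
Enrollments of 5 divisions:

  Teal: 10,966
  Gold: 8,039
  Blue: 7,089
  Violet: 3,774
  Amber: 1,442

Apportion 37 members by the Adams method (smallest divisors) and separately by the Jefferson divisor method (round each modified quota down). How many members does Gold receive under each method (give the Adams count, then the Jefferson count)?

Adams: Teal 13, Gold 9, Blue 8, Violet 5, Amber 2.
Jefferson: Teal 13, Gold 10, Blue 9, Violet 4, Amber 1.
Gold gets 9 under Adams and 10 under Jefferson.

9 and 10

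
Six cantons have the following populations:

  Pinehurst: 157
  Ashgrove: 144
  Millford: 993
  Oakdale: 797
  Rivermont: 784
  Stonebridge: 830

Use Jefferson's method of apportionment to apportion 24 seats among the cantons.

Standard divisor 3705/24 ≈ 154.375; standard quotas: Pinehurst 1.017, Ashgrove 0.933, Millford 6.432, Oakdale 5.163, Rivermont 5.079, Stonebridge 5.377.
Rounding down gives 1, 0, 6, 5, 5, 5 = 22 seats, so the divisor must be adjusted.
With modified divisor 140: modified quotas Pinehurst 1.121, Ashgrove 1.029, Millford 7.093, Oakdale 5.693, Rivermont 5.600, Stonebridge 5.929.
Rounding down: Pinehurst 1, Ashgrove 1, Millford 7, Oakdale 5, Rivermont 5, Stonebridge 5 (total 24).

Pinehurst 1; Ashgrove 1; Millford 7; Oakdale 5; Rivermont 5; Stonebridge 5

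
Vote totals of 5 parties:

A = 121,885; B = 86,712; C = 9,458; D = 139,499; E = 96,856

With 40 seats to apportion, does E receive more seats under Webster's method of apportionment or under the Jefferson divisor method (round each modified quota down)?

Jefferson

Webster: A 11, B 8, C 1, D 12, E 8.
Jefferson: A 11, B 8, C 0, D 12, E 9.
E gets 8 under Webster and 9 under Jefferson.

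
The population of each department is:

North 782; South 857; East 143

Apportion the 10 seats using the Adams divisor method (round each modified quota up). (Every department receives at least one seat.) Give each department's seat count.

North=4, South=5, East=1

Standard divisor 1782/10 ≈ 178.2; standard quotas: North 4.388, South 4.809, East 0.802.
Rounding up gives 5, 5, 1 = 11 seats, so the divisor must be adjusted.
With modified divisor 200: modified quotas North 3.910, South 4.285, East 0.715.
Rounding up: North 4, South 5, East 1 (total 10).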